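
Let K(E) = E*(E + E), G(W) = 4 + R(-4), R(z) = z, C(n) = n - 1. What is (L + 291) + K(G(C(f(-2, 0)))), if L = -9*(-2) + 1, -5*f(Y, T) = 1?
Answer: 310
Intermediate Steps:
f(Y, T) = -1/5 (f(Y, T) = -1/5*1 = -1/5)
C(n) = -1 + n
G(W) = 0 (G(W) = 4 - 4 = 0)
L = 19 (L = 18 + 1 = 19)
K(E) = 2*E**2 (K(E) = E*(2*E) = 2*E**2)
(L + 291) + K(G(C(f(-2, 0)))) = (19 + 291) + 2*0**2 = 310 + 2*0 = 310 + 0 = 310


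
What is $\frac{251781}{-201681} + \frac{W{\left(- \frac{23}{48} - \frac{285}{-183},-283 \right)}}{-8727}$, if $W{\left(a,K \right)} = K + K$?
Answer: $- \frac{77153383}{65187781} \approx -1.1836$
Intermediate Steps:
$W{\left(a,K \right)} = 2 K$
$\frac{251781}{-201681} + \frac{W{\left(- \frac{23}{48} - \frac{285}{-183},-283 \right)}}{-8727} = \frac{251781}{-201681} + \frac{2 \left(-283\right)}{-8727} = 251781 \left(- \frac{1}{201681}\right) - - \frac{566}{8727} = - \frac{83927}{67227} + \frac{566}{8727} = - \frac{77153383}{65187781}$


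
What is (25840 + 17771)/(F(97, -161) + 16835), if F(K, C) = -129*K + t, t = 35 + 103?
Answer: 43611/4460 ≈ 9.7782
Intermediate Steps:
t = 138
F(K, C) = 138 - 129*K (F(K, C) = -129*K + 138 = 138 - 129*K)
(25840 + 17771)/(F(97, -161) + 16835) = (25840 + 17771)/((138 - 129*97) + 16835) = 43611/((138 - 12513) + 16835) = 43611/(-12375 + 16835) = 43611/4460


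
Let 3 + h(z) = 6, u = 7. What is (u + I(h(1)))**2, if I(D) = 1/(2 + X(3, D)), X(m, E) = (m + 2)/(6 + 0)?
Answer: 15625/289 ≈ 54.066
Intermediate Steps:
X(m, E) = 1/3 + m/6 (X(m, E) = (2 + m)/6 = (2 + m)*(1/6) = 1/3 + m/6)
h(z) = 3 (h(z) = -3 + 6 = 3)
I(D) = 6/17 (I(D) = 1/(2 + (1/3 + (1/6)*3)) = 1/(2 + (1/3 + 1/2)) = 1/(2 + 5/6) = 1/(17/6) = 6/17)
(u + I(h(1)))**2 = (7 + 6/17)**2 = (125/17)**2 = 15625/289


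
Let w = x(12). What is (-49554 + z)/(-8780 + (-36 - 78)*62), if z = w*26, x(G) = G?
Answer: 87/28 ≈ 3.1071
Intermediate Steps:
w = 12
z = 312 (z = 12*26 = 312)
(-49554 + z)/(-8780 + (-36 - 78)*62) = (-49554 + 312)/(-8780 + (-36 - 78)*62) = -49242/(-8780 - 114*62) = -49242/(-8780 - 7068) = -49242/(-15848) = -49242*(-1/15848) = 87/28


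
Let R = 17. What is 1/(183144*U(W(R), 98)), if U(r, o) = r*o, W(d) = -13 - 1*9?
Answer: -1/394858464 ≈ -2.5326e-9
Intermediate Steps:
W(d) = -22 (W(d) = -13 - 9 = -22)
U(r, o) = o*r
1/(183144*U(W(R), 98)) = 1/(183144*((98*(-22)))) = (1/183144)/(-2156) = (1/183144)*(-1/2156) = -1/394858464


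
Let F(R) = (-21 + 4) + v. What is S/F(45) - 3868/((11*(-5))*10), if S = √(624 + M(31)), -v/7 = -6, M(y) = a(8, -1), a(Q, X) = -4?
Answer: 1934/275 + 2*√155/25 ≈ 8.0287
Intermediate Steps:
M(y) = -4
v = 42 (v = -7*(-6) = 42)
F(R) = 25 (F(R) = (-21 + 4) + 42 = -17 + 42 = 25)
S = 2*√155 (S = √(624 - 4) = √620 = 2*√155 ≈ 24.900)
S/F(45) - 3868/((11*(-5))*10) = (2*√155)/25 - 3868/((11*(-5))*10) = (2*√155)*(1/25) - 3868/((-55*10)) = 2*√155/25 - 3868/(-550) = 2*√155/25 - 3868*(-1/550) = 2*√155/25 + 1934/275 = 1934/275 + 2*√155/25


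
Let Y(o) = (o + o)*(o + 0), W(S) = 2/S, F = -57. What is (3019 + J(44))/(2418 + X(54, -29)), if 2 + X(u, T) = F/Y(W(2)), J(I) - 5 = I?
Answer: 6136/4775 ≈ 1.2850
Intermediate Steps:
J(I) = 5 + I
Y(o) = 2*o² (Y(o) = (2*o)*o = 2*o²)
X(u, T) = -61/2 (X(u, T) = -2 - 57/(2*(2/2)²) = -2 - 57/(2*(2*(½))²) = -2 - 57/(2*1²) = -2 - 57/(2*1) = -2 - 57/2 = -61/2)
(3019 + J(44))/(2418 + X(54, -29)) = (3019 + (5 + 44))/(2418 - 61/2) = (3019 + 49)/(4775/2) = 3068*(2/4775) = 6136/4775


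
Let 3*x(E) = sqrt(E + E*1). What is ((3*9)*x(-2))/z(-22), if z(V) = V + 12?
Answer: -9*I/5 ≈ -1.8*I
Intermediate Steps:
x(E) = sqrt(2)*sqrt(E)/3 (x(E) = sqrt(E + E*1)/3 = sqrt(E + E)/3 = sqrt(2*E)/3 = (sqrt(2)*sqrt(E))/3 = sqrt(2)*sqrt(E)/3)
z(V) = 12 + V
((3*9)*x(-2))/z(-22) = ((3*9)*(sqrt(2)*sqrt(-2)/3))/(12 - 22) = (27*(sqrt(2)*(I*sqrt(2))/3))/(-10) = (27*(2*I/3))*(-1/10) = (18*I)*(-1/10) = -9*I/5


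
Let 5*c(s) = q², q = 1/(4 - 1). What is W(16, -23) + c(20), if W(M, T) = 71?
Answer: 3196/45 ≈ 71.022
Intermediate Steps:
q = ⅓ (q = 1/3 = ⅓ ≈ 0.33333)
c(s) = 1/45 (c(s) = (⅓)²/5 = (⅕)*(⅑) = 1/45)
W(16, -23) + c(20) = 71 + 1/45 = 3196/45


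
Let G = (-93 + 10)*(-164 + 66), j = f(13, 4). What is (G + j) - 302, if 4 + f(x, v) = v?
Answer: 7832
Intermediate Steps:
f(x, v) = -4 + v
j = 0 (j = -4 + 4 = 0)
G = 8134 (G = -83*(-98) = 8134)
(G + j) - 302 = (8134 + 0) - 302 = 8134 - 302 = 7832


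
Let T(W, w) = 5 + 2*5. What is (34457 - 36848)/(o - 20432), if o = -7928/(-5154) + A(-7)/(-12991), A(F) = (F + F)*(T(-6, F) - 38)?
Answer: 80045436537/683967886094 ≈ 0.11703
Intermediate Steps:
T(W, w) = 15 (T(W, w) = 5 + 10 = 15)
A(F) = -46*F (A(F) = (F + F)*(15 - 38) = (2*F)*(-23) = -46*F)
o = 50666530/33477807 (o = -7928/(-5154) - 46*(-7)/(-12991) = -7928*(-1/5154) + 322*(-1/12991) = 3964/2577 - 322/12991 = 50666530/33477807 ≈ 1.5134)
(34457 - 36848)/(o - 20432) = (34457 - 36848)/(50666530/33477807 - 20432) = -2391/(-683967886094/33477807) = -2391*(-33477807/683967886094) = 80045436537/683967886094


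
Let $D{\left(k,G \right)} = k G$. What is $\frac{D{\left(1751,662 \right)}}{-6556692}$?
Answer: $- \frac{579581}{3278346} \approx -0.17679$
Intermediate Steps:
$D{\left(k,G \right)} = G k$
$\frac{D{\left(1751,662 \right)}}{-6556692} = \frac{662 \cdot 1751}{-6556692} = 1159162 \left(- \frac{1}{6556692}\right) = - \frac{579581}{3278346}$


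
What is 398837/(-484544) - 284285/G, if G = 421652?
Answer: -76479752441/51077236672 ≈ -1.4973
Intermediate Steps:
398837/(-484544) - 284285/G = 398837/(-484544) - 284285/421652 = 398837*(-1/484544) - 284285*1/421652 = -398837/484544 - 284285/421652 = -76479752441/51077236672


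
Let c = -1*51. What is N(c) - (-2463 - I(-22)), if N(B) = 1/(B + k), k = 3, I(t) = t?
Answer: 117167/48 ≈ 2441.0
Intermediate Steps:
c = -51
N(B) = 1/(3 + B) (N(B) = 1/(B + 3) = 1/(3 + B))
N(c) - (-2463 - I(-22)) = 1/(3 - 51) - (-2463 - 1*(-22)) = 1/(-48) - (-2463 + 22) = -1/48 - 1*(-2441) = -1/48 + 2441 = 117167/48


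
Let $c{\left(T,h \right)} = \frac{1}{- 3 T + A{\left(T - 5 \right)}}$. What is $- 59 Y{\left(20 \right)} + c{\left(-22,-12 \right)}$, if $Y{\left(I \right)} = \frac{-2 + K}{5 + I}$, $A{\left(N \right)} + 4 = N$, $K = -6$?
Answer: $\frac{3309}{175} \approx 18.909$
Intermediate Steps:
$A{\left(N \right)} = -4 + N$
$c{\left(T,h \right)} = \frac{1}{-9 - 2 T}$ ($c{\left(T,h \right)} = \frac{1}{- 3 T + \left(-4 + \left(T - 5\right)\right)} = \frac{1}{- 3 T + \left(-4 + \left(-5 + T\right)\right)} = \frac{1}{- 3 T + \left(-9 + T\right)} = \frac{1}{-9 - 2 T}$)
$Y{\left(I \right)} = - \frac{8}{5 + I}$ ($Y{\left(I \right)} = \frac{-2 - 6}{5 + I} = - \frac{8}{5 + I}$)
$- 59 Y{\left(20 \right)} + c{\left(-22,-12 \right)} = - 59 \left(- \frac{8}{5 + 20}\right) - \frac{1}{9 + 2 \left(-22\right)} = - 59 \left(- \frac{8}{25}\right) - \frac{1}{9 - 44} = - 59 \left(\left(-8\right) \frac{1}{25}\right) - \frac{1}{-35} = \left(-59\right) \left(- \frac{8}{25}\right) - - \frac{1}{35} = \frac{472}{25} + \frac{1}{35} = \frac{3309}{175}$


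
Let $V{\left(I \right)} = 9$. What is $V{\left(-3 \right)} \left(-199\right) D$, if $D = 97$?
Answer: $-173727$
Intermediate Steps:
$V{\left(-3 \right)} \left(-199\right) D = 9 \left(-199\right) 97 = \left(-1791\right) 97 = -173727$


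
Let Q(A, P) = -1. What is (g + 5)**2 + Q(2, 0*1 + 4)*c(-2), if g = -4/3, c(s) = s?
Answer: 139/9 ≈ 15.444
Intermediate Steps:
g = -4/3 (g = -4*1/3 = -4/3 ≈ -1.3333)
(g + 5)**2 + Q(2, 0*1 + 4)*c(-2) = (-4/3 + 5)**2 - 1*(-2) = (11/3)**2 + 2 = 121/9 + 2 = 139/9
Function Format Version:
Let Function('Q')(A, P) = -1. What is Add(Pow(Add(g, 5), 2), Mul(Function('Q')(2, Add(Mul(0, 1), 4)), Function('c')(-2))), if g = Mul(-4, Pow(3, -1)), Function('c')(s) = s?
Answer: Rational(139, 9) ≈ 15.444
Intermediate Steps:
g = Rational(-4, 3) (g = Mul(-4, Rational(1, 3)) = Rational(-4, 3) ≈ -1.3333)
Add(Pow(Add(g, 5), 2), Mul(Function('Q')(2, Add(Mul(0, 1), 4)), Function('c')(-2))) = Add(Pow(Add(Rational(-4, 3), 5), 2), Mul(-1, -2)) = Add(Pow(Rational(11, 3), 2), 2) = Add(Rational(121, 9), 2) = Rational(139, 9)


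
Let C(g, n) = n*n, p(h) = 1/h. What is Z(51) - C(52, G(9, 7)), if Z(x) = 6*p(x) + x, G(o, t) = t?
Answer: 36/17 ≈ 2.1176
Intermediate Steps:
C(g, n) = n²
Z(x) = x + 6/x (Z(x) = 6/x + x = x + 6/x)
Z(51) - C(52, G(9, 7)) = (51 + 6/51) - 1*7² = (51 + 6*(1/51)) - 1*49 = (51 + 2/17) - 49 = 869/17 - 49 = 36/17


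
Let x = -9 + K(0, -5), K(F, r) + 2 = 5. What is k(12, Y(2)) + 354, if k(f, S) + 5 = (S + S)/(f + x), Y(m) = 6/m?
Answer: 350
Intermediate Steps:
K(F, r) = 3 (K(F, r) = -2 + 5 = 3)
x = -6 (x = -9 + 3 = -6)
k(f, S) = -5 + 2*S/(-6 + f) (k(f, S) = -5 + (S + S)/(f - 6) = -5 + (2*S)/(-6 + f) = -5 + 2*S/(-6 + f))
k(12, Y(2)) + 354 = (30 - 5*12 + 2*(6/2))/(-6 + 12) + 354 = (30 - 60 + 2*(6*(½)))/6 + 354 = (30 - 60 + 2*3)/6 + 354 = (30 - 60 + 6)/6 + 354 = (⅙)*(-24) + 354 = -4 + 354 = 350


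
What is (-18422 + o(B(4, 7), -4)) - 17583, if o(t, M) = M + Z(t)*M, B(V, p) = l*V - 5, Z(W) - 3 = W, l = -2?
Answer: -35969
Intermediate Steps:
Z(W) = 3 + W
B(V, p) = -5 - 2*V (B(V, p) = -2*V - 5 = -5 - 2*V)
o(t, M) = M + M*(3 + t) (o(t, M) = M + (3 + t)*M = M + M*(3 + t))
(-18422 + o(B(4, 7), -4)) - 17583 = (-18422 - 4*(4 + (-5 - 2*4))) - 17583 = (-18422 - 4*(4 + (-5 - 8))) - 17583 = (-18422 - 4*(4 - 13)) - 17583 = (-18422 - 4*(-9)) - 17583 = (-18422 + 36) - 17583 = -18386 - 17583 = -35969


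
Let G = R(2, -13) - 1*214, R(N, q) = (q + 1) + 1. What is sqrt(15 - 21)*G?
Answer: -225*I*sqrt(6) ≈ -551.13*I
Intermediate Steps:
R(N, q) = 2 + q (R(N, q) = (1 + q) + 1 = 2 + q)
G = -225 (G = (2 - 13) - 1*214 = -11 - 214 = -225)
sqrt(15 - 21)*G = sqrt(15 - 21)*(-225) = sqrt(-6)*(-225) = (I*sqrt(6))*(-225) = -225*I*sqrt(6)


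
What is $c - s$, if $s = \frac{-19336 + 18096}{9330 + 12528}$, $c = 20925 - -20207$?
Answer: $\frac{449532248}{10929} \approx 41132.0$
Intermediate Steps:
$c = 41132$ ($c = 20925 + 20207 = 41132$)
$s = - \frac{620}{10929}$ ($s = - \frac{1240}{21858} = \left(-1240\right) \frac{1}{21858} = - \frac{620}{10929} \approx -0.05673$)
$c - s = 41132 - - \frac{620}{10929} = 41132 + \frac{620}{10929} = \frac{449532248}{10929}$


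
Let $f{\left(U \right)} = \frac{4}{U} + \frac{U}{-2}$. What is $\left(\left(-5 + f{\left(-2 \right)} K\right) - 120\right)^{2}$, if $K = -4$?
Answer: $14641$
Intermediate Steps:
$f{\left(U \right)} = \frac{4}{U} - \frac{U}{2}$ ($f{\left(U \right)} = \frac{4}{U} + U \left(- \frac{1}{2}\right) = \frac{4}{U} - \frac{U}{2}$)
$\left(\left(-5 + f{\left(-2 \right)} K\right) - 120\right)^{2} = \left(\left(-5 + \left(\frac{4}{-2} - -1\right) \left(-4\right)\right) - 120\right)^{2} = \left(\left(-5 + \left(4 \left(- \frac{1}{2}\right) + 1\right) \left(-4\right)\right) - 120\right)^{2} = \left(\left(-5 + \left(-2 + 1\right) \left(-4\right)\right) - 120\right)^{2} = \left(\left(-5 - -4\right) - 120\right)^{2} = \left(\left(-5 + 4\right) - 120\right)^{2} = \left(-1 - 120\right)^{2} = \left(-121\right)^{2} = 14641$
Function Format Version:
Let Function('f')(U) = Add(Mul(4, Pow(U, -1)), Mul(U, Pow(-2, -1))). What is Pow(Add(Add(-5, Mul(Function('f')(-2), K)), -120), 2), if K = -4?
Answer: 14641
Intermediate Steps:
Function('f')(U) = Add(Mul(4, Pow(U, -1)), Mul(Rational(-1, 2), U)) (Function('f')(U) = Add(Mul(4, Pow(U, -1)), Mul(U, Rational(-1, 2))) = Add(Mul(4, Pow(U, -1)), Mul(Rational(-1, 2), U)))
Pow(Add(Add(-5, Mul(Function('f')(-2), K)), -120), 2) = Pow(Add(Add(-5, Mul(Add(Mul(4, Pow(-2, -1)), Mul(Rational(-1, 2), -2)), -4)), -120), 2) = Pow(Add(Add(-5, Mul(Add(Mul(4, Rational(-1, 2)), 1), -4)), -120), 2) = Pow(Add(Add(-5, Mul(Add(-2, 1), -4)), -120), 2) = Pow(Add(Add(-5, Mul(-1, -4)), -120), 2) = Pow(Add(Add(-5, 4), -120), 2) = Pow(Add(-1, -120), 2) = Pow(-121, 2) = 14641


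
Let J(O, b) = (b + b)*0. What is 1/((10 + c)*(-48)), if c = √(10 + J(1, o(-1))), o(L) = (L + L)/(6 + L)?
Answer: -1/432 + √10/4320 ≈ -0.0015828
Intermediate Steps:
o(L) = 2*L/(6 + L) (o(L) = (2*L)/(6 + L) = 2*L/(6 + L))
J(O, b) = 0 (J(O, b) = (2*b)*0 = 0)
c = √10 (c = √(10 + 0) = √10 ≈ 3.1623)
1/((10 + c)*(-48)) = 1/((10 + √10)*(-48)) = 1/(-480 - 48*√10)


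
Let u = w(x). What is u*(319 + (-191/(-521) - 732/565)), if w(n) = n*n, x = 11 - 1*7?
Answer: 1498063648/294365 ≈ 5089.1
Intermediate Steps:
x = 4 (x = 11 - 7 = 4)
w(n) = n²
u = 16 (u = 4² = 16)
u*(319 + (-191/(-521) - 732/565)) = 16*(319 + (-191/(-521) - 732/565)) = 16*(319 + (-191*(-1/521) - 732*1/565)) = 16*(319 + (191/521 - 732/565)) = 16*(319 - 273457/294365) = 16*(93628978/294365) = 1498063648/294365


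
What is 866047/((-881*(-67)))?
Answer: 866047/59027 ≈ 14.672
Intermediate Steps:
866047/((-881*(-67))) = 866047/59027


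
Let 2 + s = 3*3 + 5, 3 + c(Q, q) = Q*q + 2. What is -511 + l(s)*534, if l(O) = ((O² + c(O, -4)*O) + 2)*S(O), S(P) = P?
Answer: -2832847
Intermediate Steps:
c(Q, q) = -1 + Q*q (c(Q, q) = -3 + (Q*q + 2) = -3 + (2 + Q*q) = -1 + Q*q)
s = 12 (s = -2 + (3*3 + 5) = -2 + (9 + 5) = -2 + 14 = 12)
l(O) = O*(2 + O² + O*(-1 - 4*O)) (l(O) = ((O² + (-1 + O*(-4))*O) + 2)*O = ((O² + (-1 - 4*O)*O) + 2)*O = ((O² + O*(-1 - 4*O)) + 2)*O = (2 + O² + O*(-1 - 4*O))*O = O*(2 + O² + O*(-1 - 4*O)))
-511 + l(s)*534 = -511 + (12*(2 - 1*12 - 3*12²))*534 = -511 + (12*(2 - 12 - 3*144))*534 = -511 + (12*(2 - 12 - 432))*534 = -511 + (12*(-442))*534 = -511 - 5304*534 = -511 - 2832336 = -2832847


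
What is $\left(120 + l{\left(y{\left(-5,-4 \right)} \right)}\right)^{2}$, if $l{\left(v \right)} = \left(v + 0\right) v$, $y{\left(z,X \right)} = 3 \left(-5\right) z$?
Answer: $33005025$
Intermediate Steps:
$y{\left(z,X \right)} = - 15 z$
$l{\left(v \right)} = v^{2}$ ($l{\left(v \right)} = v v = v^{2}$)
$\left(120 + l{\left(y{\left(-5,-4 \right)} \right)}\right)^{2} = \left(120 + \left(\left(-15\right) \left(-5\right)\right)^{2}\right)^{2} = \left(120 + 75^{2}\right)^{2} = \left(120 + 5625\right)^{2} = 5745^{2} = 33005025$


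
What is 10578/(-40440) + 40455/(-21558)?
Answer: -51778909/24216820 ≈ -2.1381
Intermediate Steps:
10578/(-40440) + 40455/(-21558) = 10578*(-1/40440) + 40455*(-1/21558) = -1763/6740 - 13485/7186 = -51778909/24216820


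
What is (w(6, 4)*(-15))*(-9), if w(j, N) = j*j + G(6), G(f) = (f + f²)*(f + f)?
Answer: 72900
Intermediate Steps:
G(f) = 2*f*(f + f²) (G(f) = (f + f²)*(2*f) = 2*f*(f + f²))
w(j, N) = 504 + j² (w(j, N) = j*j + 2*6²*(1 + 6) = j² + 2*36*7 = j² + 504 = 504 + j²)
(w(6, 4)*(-15))*(-9) = ((504 + 6²)*(-15))*(-9) = ((504 + 36)*(-15))*(-9) = (540*(-15))*(-9) = -8100*(-9) = 72900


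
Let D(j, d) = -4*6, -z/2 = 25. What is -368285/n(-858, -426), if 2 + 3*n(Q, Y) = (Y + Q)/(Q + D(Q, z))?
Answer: 32482737/16 ≈ 2.0302e+6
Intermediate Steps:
z = -50 (z = -2*25 = -50)
D(j, d) = -24
n(Q, Y) = -2/3 + (Q + Y)/(3*(-24 + Q)) (n(Q, Y) = -2/3 + ((Y + Q)/(Q - 24))/3 = -2/3 + ((Q + Y)/(-24 + Q))/3 = -2/3 + (Q + Y)/(3*(-24 + Q)))
-368285/n(-858, -426) = -368285*3*(-24 - 858)/(48 - 426 - 1*(-858)) = -368285*(-2646/(48 - 426 + 858)) = -368285/((1/3)*(-1/882)*480) = -368285/(-80/441) = -368285*(-441/80) = 32482737/16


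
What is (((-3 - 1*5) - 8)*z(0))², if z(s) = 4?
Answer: 4096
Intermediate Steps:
(((-3 - 1*5) - 8)*z(0))² = (((-3 - 1*5) - 8)*4)² = (((-3 - 5) - 8)*4)² = ((-8 - 8)*4)² = (-16*4)² = (-64)² = 4096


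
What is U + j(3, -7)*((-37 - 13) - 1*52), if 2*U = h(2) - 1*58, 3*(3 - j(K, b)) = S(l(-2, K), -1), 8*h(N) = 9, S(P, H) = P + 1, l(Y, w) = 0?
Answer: -4807/16 ≈ -300.44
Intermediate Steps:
S(P, H) = 1 + P
h(N) = 9/8 (h(N) = (1/8)*9 = 9/8)
j(K, b) = 8/3 (j(K, b) = 3 - (1 + 0)/3 = 3 - 1/3*1 = 3 - 1/3 = 8/3)
U = -455/16 (U = (9/8 - 1*58)/2 = (9/8 - 58)/2 = (1/2)*(-455/8) = -455/16 ≈ -28.438)
U + j(3, -7)*((-37 - 13) - 1*52) = -455/16 + 8*((-37 - 13) - 1*52)/3 = -455/16 + 8*(-50 - 52)/3 = -455/16 + (8/3)*(-102) = -455/16 - 272 = -4807/16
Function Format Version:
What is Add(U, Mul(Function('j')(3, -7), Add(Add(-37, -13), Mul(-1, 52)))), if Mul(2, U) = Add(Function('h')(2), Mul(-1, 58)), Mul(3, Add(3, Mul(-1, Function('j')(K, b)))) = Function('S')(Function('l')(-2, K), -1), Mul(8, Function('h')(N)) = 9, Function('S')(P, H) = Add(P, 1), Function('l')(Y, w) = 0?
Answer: Rational(-4807, 16) ≈ -300.44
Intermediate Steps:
Function('S')(P, H) = Add(1, P)
Function('h')(N) = Rational(9, 8) (Function('h')(N) = Mul(Rational(1, 8), 9) = Rational(9, 8))
Function('j')(K, b) = Rational(8, 3) (Function('j')(K, b) = Add(3, Mul(Rational(-1, 3), Add(1, 0))) = Add(3, Mul(Rational(-1, 3), 1)) = Add(3, Rational(-1, 3)) = Rational(8, 3))
U = Rational(-455, 16) (U = Mul(Rational(1, 2), Add(Rational(9, 8), Mul(-1, 58))) = Mul(Rational(1, 2), Add(Rational(9, 8), -58)) = Mul(Rational(1, 2), Rational(-455, 8)) = Rational(-455, 16) ≈ -28.438)
Add(U, Mul(Function('j')(3, -7), Add(Add(-37, -13), Mul(-1, 52)))) = Add(Rational(-455, 16), Mul(Rational(8, 3), Add(Add(-37, -13), Mul(-1, 52)))) = Add(Rational(-455, 16), Mul(Rational(8, 3), Add(-50, -52))) = Add(Rational(-455, 16), Mul(Rational(8, 3), -102)) = Add(Rational(-455, 16), -272) = Rational(-4807, 16)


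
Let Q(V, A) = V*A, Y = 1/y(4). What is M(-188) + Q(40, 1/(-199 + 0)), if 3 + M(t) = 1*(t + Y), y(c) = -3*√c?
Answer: -228493/1194 ≈ -191.37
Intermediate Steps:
Y = -⅙ (Y = 1/(-3*√4) = 1/(-3*2) = 1/(-6) = 1*(-⅙) = -⅙ ≈ -0.16667)
M(t) = -19/6 + t (M(t) = -3 + 1*(t - ⅙) = -3 + 1*(-⅙ + t) = -3 + (-⅙ + t) = -19/6 + t)
Q(V, A) = A*V
M(-188) + Q(40, 1/(-199 + 0)) = (-19/6 - 188) + 40/(-199 + 0) = -1147/6 + 40/(-199) = -1147/6 - 1/199*40 = -1147/6 - 40/199 = -228493/1194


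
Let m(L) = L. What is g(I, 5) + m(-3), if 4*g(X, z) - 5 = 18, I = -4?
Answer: 11/4 ≈ 2.7500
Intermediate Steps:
g(X, z) = 23/4 (g(X, z) = 5/4 + (¼)*18 = 5/4 + 9/2 = 23/4)
g(I, 5) + m(-3) = 23/4 - 3 = 11/4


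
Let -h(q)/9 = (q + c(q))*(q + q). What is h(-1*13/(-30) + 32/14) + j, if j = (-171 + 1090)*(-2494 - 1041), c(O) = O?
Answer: -3979940666/1225 ≈ -3.2489e+6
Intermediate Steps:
h(q) = -36*q² (h(q) = -9*(q + q)*(q + q) = -9*2*q*2*q = -36*q²)
j = -3248665 (j = 919*(-3535) = -3248665)
h(-1*13/(-30) + 32/14) + j = -36*(-1*13/(-30) + 32/14)² - 3248665 = -36*(-13*(-1/30) + 32*(1/14))² - 3248665 = -36*(13/30 + 16/7)² - 3248665 = -36*(571/210)² - 3248665 = -36*326041/44100 - 3248665 = -326041/1225 - 3248665 = -3979940666/1225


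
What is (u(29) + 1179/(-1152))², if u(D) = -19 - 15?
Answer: 20097289/16384 ≈ 1226.6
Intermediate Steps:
u(D) = -34
(u(29) + 1179/(-1152))² = (-34 + 1179/(-1152))² = (-34 + 1179*(-1/1152))² = (-34 - 131/128)² = (-4483/128)² = 20097289/16384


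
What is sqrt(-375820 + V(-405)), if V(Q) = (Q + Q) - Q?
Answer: 5*I*sqrt(15049) ≈ 613.37*I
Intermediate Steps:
V(Q) = Q (V(Q) = 2*Q - Q = Q)
sqrt(-375820 + V(-405)) = sqrt(-375820 - 405) = sqrt(-376225) = 5*I*sqrt(15049)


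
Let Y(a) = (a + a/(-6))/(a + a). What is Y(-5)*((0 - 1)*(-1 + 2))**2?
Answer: 5/12 ≈ 0.41667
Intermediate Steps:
Y(a) = 5/12 (Y(a) = (a + a*(-1/6))/((2*a)) = (a - a/6)*(1/(2*a)) = (5*a/6)*(1/(2*a)) = 5/12)
Y(-5)*((0 - 1)*(-1 + 2))**2 = 5*((0 - 1)*(-1 + 2))**2/12 = 5*(-1*1)**2/12 = (5/12)*(-1)**2 = (5/12)*1 = 5/12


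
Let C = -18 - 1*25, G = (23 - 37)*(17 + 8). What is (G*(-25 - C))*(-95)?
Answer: 598500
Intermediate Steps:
G = -350 (G = -14*25 = -350)
C = -43 (C = -18 - 25 = -43)
(G*(-25 - C))*(-95) = -350*(-25 - 1*(-43))*(-95) = -350*(-25 + 43)*(-95) = -350*18*(-95) = -6300*(-95) = 598500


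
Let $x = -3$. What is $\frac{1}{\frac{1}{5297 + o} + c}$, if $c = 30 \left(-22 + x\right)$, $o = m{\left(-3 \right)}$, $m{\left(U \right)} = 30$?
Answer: $- \frac{5327}{3995249} \approx -0.0013333$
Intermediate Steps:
$o = 30$
$c = -750$ ($c = 30 \left(-22 - 3\right) = 30 \left(-25\right) = -750$)
$\frac{1}{\frac{1}{5297 + o} + c} = \frac{1}{\frac{1}{5297 + 30} - 750} = \frac{1}{\frac{1}{5327} - 750} = \frac{1}{- \frac{3995249}{5327}} = - \frac{5327}{3995249}$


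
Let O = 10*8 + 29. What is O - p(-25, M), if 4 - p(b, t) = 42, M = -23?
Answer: 147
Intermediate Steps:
p(b, t) = -38 (p(b, t) = 4 - 1*42 = 4 - 42 = -38)
O = 109 (O = 80 + 29 = 109)
O - p(-25, M) = 109 - 1*(-38) = 109 + 38 = 147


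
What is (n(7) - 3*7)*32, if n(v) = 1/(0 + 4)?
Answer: -664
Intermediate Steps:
n(v) = 1/4
(n(7) - 3*7)*32 = (1/4 - 3*7)*32 = (1/4 - 21)*32 = -83/4*32 = -664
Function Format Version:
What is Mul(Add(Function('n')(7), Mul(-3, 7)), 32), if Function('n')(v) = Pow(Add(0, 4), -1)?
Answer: -664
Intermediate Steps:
Function('n')(v) = Rational(1, 4) (Function('n')(v) = Pow(4, -1) = Rational(1, 4))
Mul(Add(Function('n')(7), Mul(-3, 7)), 32) = Mul(Add(Rational(1, 4), Mul(-3, 7)), 32) = Mul(Add(Rational(1, 4), -21), 32) = Mul(Rational(-83, 4), 32) = -664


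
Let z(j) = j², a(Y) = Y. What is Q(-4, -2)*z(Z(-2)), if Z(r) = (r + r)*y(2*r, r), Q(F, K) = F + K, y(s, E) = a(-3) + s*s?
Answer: -16224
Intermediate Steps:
y(s, E) = -3 + s² (y(s, E) = -3 + s*s = -3 + s²)
Z(r) = 2*r*(-3 + 4*r²) (Z(r) = (r + r)*(-3 + (2*r)²) = (2*r)*(-3 + 4*r²) = 2*r*(-3 + 4*r²))
Q(-4, -2)*z(Z(-2)) = (-4 - 2)*(-6*(-2) + 8*(-2)³)² = -6*(12 + 8*(-8))² = -6*(12 - 64)² = -6*(-52)² = -6*2704 = -16224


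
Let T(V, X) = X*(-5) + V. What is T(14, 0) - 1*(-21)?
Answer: 35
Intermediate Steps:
T(V, X) = V - 5*X (T(V, X) = -5*X + V = V - 5*X)
T(14, 0) - 1*(-21) = (14 - 5*0) - 1*(-21) = (14 + 0) + 21 = 14 + 21 = 35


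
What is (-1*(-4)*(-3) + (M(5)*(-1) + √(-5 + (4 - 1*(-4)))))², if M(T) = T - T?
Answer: (12 - √3)² ≈ 105.43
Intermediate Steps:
M(T) = 0
(-1*(-4)*(-3) + (M(5)*(-1) + √(-5 + (4 - 1*(-4)))))² = (-1*(-4)*(-3) + (0*(-1) + √(-5 + (4 - 1*(-4)))))² = (4*(-3) + (0 + √(-5 + (4 + 4))))² = (-12 + (0 + √(-5 + 8)))² = (-12 + (0 + √3))² = (-12 + √3)²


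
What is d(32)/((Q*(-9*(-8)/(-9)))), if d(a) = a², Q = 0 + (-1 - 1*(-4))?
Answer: -128/3 ≈ -42.667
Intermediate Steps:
Q = 3 (Q = 0 + (-1 + 4) = 0 + 3 = 3)
d(32)/((Q*(-9*(-8)/(-9)))) = 32²/((3*(-9*(-8)/(-9)))) = 1024/((3*(72*(-⅑)))) = 1024/((3*(-8))) = 1024/(-24) = 1024*(-1/24) = -128/3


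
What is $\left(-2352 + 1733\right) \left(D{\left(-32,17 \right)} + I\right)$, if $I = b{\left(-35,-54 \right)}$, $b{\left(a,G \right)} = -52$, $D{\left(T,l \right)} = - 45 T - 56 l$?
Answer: $-269884$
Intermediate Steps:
$D{\left(T,l \right)} = - 56 l - 45 T$
$I = -52$
$\left(-2352 + 1733\right) \left(D{\left(-32,17 \right)} + I\right) = \left(-2352 + 1733\right) \left(\left(\left(-56\right) 17 - -1440\right) - 52\right) = - 619 \left(\left(-952 + 1440\right) - 52\right) = - 619 \left(488 - 52\right) = \left(-619\right) 436 = -269884$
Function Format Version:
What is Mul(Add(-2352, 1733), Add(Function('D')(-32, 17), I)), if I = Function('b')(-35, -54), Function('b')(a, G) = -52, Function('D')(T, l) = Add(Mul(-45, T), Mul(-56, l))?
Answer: -269884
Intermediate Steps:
Function('D')(T, l) = Add(Mul(-56, l), Mul(-45, T))
I = -52
Mul(Add(-2352, 1733), Add(Function('D')(-32, 17), I)) = Mul(Add(-2352, 1733), Add(Add(Mul(-56, 17), Mul(-45, -32)), -52)) = Mul(-619, Add(Add(-952, 1440), -52)) = Mul(-619, Add(488, -52)) = Mul(-619, 436) = -269884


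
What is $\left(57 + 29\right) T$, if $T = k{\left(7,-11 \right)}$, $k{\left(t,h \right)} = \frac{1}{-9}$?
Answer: $- \frac{86}{9} \approx -9.5556$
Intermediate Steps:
$k{\left(t,h \right)} = - \frac{1}{9}$
$T = - \frac{1}{9} \approx -0.11111$
$\left(57 + 29\right) T = \left(57 + 29\right) \left(- \frac{1}{9}\right) = 86 \left(- \frac{1}{9}\right) = - \frac{86}{9}$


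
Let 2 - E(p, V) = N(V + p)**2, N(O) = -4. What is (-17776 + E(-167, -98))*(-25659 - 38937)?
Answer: 1149162840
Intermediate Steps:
E(p, V) = -14 (E(p, V) = 2 - 1*(-4)**2 = 2 - 1*16 = 2 - 16 = -14)
(-17776 + E(-167, -98))*(-25659 - 38937) = (-17776 - 14)*(-25659 - 38937) = -17790*(-64596) = 1149162840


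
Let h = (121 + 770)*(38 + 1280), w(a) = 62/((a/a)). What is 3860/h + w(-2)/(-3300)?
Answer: -455083/29358450 ≈ -0.015501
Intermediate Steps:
w(a) = 62 (w(a) = 62/1 = 62*1 = 62)
h = 1174338 (h = 891*1318 = 1174338)
3860/h + w(-2)/(-3300) = 3860/1174338 + 62/(-3300) = 3860*(1/1174338) + 62*(-1/3300) = 1930/587169 - 31/1650 = -455083/29358450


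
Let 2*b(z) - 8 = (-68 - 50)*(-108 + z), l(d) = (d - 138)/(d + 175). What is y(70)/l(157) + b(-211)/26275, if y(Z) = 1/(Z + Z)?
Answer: 587978/698915 ≈ 0.84127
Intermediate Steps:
l(d) = (-138 + d)/(175 + d)
b(z) = 6376 - 59*z (b(z) = 4 + ((-68 - 50)*(-108 + z))/2 = 4 + (-118*(-108 + z))/2 = 4 + (12744 - 118*z)/2 = 4 + (6372 - 59*z) = 6376 - 59*z)
y(Z) = 1/(2*Z)
y(70)/l(157) + b(-211)/26275 = ((½)/70)/(((-138 + 157)/(175 + 157))) + (6376 - 59*(-211))/26275 = ((½)*(1/70))/((19/332)) + (6376 + 12449)*(1/26275) = 1/(140*(((1/332)*19))) + 18825*(1/26275) = 1/(140*(19/332)) + 753/1051 = (1/140)*(332/19) + 753/1051 = 83/665 + 753/1051 = 587978/698915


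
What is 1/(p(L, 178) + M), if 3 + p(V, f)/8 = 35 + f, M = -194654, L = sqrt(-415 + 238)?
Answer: -1/192974 ≈ -5.1820e-6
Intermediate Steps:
L = I*sqrt(177) (L = sqrt(-177) = I*sqrt(177) ≈ 13.304*I)
p(V, f) = 256 + 8*f (p(V, f) = -24 + 8*(35 + f) = -24 + (280 + 8*f) = 256 + 8*f)
1/(p(L, 178) + M) = 1/((256 + 8*178) - 194654) = 1/((256 + 1424) - 194654) = 1/(1680 - 194654) = 1/(-192974) = -1/192974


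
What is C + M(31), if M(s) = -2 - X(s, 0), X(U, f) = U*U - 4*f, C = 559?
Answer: -404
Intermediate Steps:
X(U, f) = U² - 4*f
M(s) = -2 - s² (M(s) = -2 - (s² - 4*0) = -2 - (s² + 0) = -2 - s²)
C + M(31) = 559 + (-2 - 1*31²) = 559 + (-2 - 1*961) = 559 + (-2 - 961) = 559 - 963 = -404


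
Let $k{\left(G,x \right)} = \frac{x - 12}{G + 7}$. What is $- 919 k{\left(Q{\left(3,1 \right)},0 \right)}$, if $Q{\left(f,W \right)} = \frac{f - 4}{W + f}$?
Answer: $\frac{14704}{9} \approx 1633.8$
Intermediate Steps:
$Q{\left(f,W \right)} = \frac{-4 + f}{W + f}$
$k{\left(G,x \right)} = \frac{-12 + x}{7 + G}$
$- 919 k{\left(Q{\left(3,1 \right)},0 \right)} = - 919 \frac{-12 + 0}{7 + \frac{-4 + 3}{1 + 3}} = - 919 \frac{1}{7 + \frac{1}{4} \left(-1\right)} \left(-12\right) = - 919 \frac{1}{7 - \frac{1}{4}} \left(-12\right) = - 919 \frac{1}{\frac{27}{4}} \left(-12\right) = - 919 \cdot \frac{4}{27} \left(-12\right) = \left(-919\right) \left(- \frac{16}{9}\right) = \frac{14704}{9}$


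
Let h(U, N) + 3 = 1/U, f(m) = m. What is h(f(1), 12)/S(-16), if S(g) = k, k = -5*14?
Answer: 1/35 ≈ 0.028571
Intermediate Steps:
h(U, N) = -3 + 1/U
k = -70
S(g) = -70
h(f(1), 12)/S(-16) = (-3 + 1/1)/(-70) = (-3 + 1)*(-1/70) = -2*(-1/70) = 1/35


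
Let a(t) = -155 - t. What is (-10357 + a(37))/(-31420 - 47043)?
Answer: 137/1019 ≈ 0.13445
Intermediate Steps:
(-10357 + a(37))/(-31420 - 47043) = (-10357 + (-155 - 1*37))/(-31420 - 47043) = (-10357 + (-155 - 37))/(-78463) = (-10357 - 192)*(-1/78463) = -10549*(-1/78463) = 137/1019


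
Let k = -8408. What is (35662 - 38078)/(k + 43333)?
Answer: -2416/34925 ≈ -0.069177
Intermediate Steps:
(35662 - 38078)/(k + 43333) = (35662 - 38078)/(-8408 + 43333) = -2416/34925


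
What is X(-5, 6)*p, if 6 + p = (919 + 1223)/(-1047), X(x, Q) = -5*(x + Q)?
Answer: 14040/349 ≈ 40.229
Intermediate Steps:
X(x, Q) = -5*Q - 5*x (X(x, Q) = -5*(Q + x) = -5*Q - 5*x)
p = -2808/349 (p = -6 + (919 + 1223)/(-1047) = -6 + 2142*(-1/1047) = -6 - 714/349 = -2808/349 ≈ -8.0458)
X(-5, 6)*p = (-5*6 - 5*(-5))*(-2808/349) = (-30 + 25)*(-2808/349) = -5*(-2808/349) = 14040/349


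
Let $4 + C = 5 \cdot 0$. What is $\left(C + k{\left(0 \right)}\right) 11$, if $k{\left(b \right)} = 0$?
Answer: $-44$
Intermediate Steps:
$C = -4$ ($C = -4 + 5 \cdot 0 = -4 + 0 = -4$)
$\left(C + k{\left(0 \right)}\right) 11 = \left(-4 + 0\right) 11 = \left(-4\right) 11 = -44$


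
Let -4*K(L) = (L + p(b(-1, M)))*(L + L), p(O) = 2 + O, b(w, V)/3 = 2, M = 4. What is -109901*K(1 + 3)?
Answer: 2637624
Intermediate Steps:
b(w, V) = 6 (b(w, V) = 3*2 = 6)
K(L) = -L*(8 + L)/2 (K(L) = -(L + (2 + 6))*(L + L)/4 = -(L + 8)*2*L/4 = -(8 + L)*2*L/4 = -L*(8 + L)/2)
-109901*K(1 + 3) = -(-109901)*(1 + 3)*(8 + (1 + 3))/2 = -(-109901)*4*(8 + 4)/2 = -(-109901)*4*12/2 = -109901*(-24) = 2637624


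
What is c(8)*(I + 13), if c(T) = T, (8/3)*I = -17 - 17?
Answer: 2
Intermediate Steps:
I = -51/4 (I = 3*(-17 - 17)/8 = (3/8)*(-34) = -51/4 ≈ -12.750)
c(8)*(I + 13) = 8*(-51/4 + 13) = 8*(¼) = 2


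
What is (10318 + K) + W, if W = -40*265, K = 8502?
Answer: 8220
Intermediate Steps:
W = -10600
(10318 + K) + W = (10318 + 8502) - 10600 = 18820 - 10600 = 8220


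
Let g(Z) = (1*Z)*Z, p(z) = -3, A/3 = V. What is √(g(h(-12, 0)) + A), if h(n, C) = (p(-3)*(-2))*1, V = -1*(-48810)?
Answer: 3*√16274 ≈ 382.71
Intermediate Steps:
V = 48810
A = 146430 (A = 3*48810 = 146430)
h(n, C) = 6 (h(n, C) = -3*(-2)*1 = 6*1 = 6)
g(Z) = Z² (g(Z) = Z*Z = Z²)
√(g(h(-12, 0)) + A) = √(6² + 146430) = √(36 + 146430) = √146466 = 3*√16274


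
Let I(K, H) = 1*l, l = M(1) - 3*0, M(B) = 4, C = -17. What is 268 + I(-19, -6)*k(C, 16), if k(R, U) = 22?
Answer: 356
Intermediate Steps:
l = 4 (l = 4 - 3*0 = 4 + 0 = 4)
I(K, H) = 4 (I(K, H) = 1*4 = 4)
268 + I(-19, -6)*k(C, 16) = 268 + 4*22 = 268 + 88 = 356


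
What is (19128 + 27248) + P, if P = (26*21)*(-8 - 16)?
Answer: 33272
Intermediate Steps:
P = -13104 (P = 546*(-24) = -13104)
(19128 + 27248) + P = (19128 + 27248) - 13104 = 46376 - 13104 = 33272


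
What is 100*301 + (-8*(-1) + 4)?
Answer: 30112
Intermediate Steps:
100*301 + (-8*(-1) + 4) = 30100 + (8 + 4) = 30100 + 12 = 30112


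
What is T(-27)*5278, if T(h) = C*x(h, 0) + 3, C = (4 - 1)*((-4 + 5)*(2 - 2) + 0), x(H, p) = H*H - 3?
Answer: 15834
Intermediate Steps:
x(H, p) = -3 + H**2 (x(H, p) = H**2 - 3 = -3 + H**2)
C = 0 (C = 3*(1*0 + 0) = 3*(0 + 0) = 3*0 = 0)
T(h) = 3 (T(h) = 0*(-3 + h**2) + 3 = 0 + 3 = 3)
T(-27)*5278 = 3*5278 = 15834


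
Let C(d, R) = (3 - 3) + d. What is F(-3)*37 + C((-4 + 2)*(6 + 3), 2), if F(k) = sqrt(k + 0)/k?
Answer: -18 - 37*I*sqrt(3)/3 ≈ -18.0 - 21.362*I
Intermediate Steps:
C(d, R) = d (C(d, R) = 0 + d = d)
F(k) = 1/sqrt(k) (F(k) = sqrt(k)/k = 1/sqrt(k))
F(-3)*37 + C((-4 + 2)*(6 + 3), 2) = 37/sqrt(-3) + (-4 + 2)*(6 + 3) = -I*sqrt(3)/3*37 - 2*9 = -37*I*sqrt(3)/3 - 18 = -18 - 37*I*sqrt(3)/3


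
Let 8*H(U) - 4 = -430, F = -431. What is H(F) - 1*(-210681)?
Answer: 842511/4 ≈ 2.1063e+5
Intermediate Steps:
H(U) = -213/4 (H(U) = 1/2 + (1/8)*(-430) = 1/2 - 215/4 = -213/4)
H(F) - 1*(-210681) = -213/4 - 1*(-210681) = -213/4 + 210681 = 842511/4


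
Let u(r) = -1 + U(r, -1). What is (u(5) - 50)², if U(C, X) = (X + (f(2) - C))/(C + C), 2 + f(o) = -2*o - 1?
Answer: 273529/100 ≈ 2735.3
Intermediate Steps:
f(o) = -3 - 2*o (f(o) = -2 + (-2*o - 1) = -2 + (-1 - 2*o) = -3 - 2*o)
U(C, X) = (-7 + X - C)/(2*C) (U(C, X) = (X + ((-3 - 2*2) - C))/(C + C) = (X + ((-3 - 4) - C))/((2*C)) = (X + (-7 - C))*(1/(2*C)) = (-7 + X - C)*(1/(2*C)) = (-7 + X - C)/(2*C))
u(r) = -1 + (-8 - r)/(2*r) (u(r) = -1 + (-7 - 1 - r)/(2*r) = -1 + (-8 - r)/(2*r))
(u(5) - 50)² = ((-3/2 - 4/5) - 50)² = ((-3/2 - 4*⅕) - 50)² = ((-3/2 - ⅘) - 50)² = (-23/10 - 50)² = (-523/10)² = 273529/100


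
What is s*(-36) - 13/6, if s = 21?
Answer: -4549/6 ≈ -758.17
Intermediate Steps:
s*(-36) - 13/6 = 21*(-36) - 13/6 = -756 - 13*⅙ = -756 - 13/6 = -4549/6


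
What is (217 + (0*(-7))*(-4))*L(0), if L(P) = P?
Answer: 0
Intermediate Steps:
(217 + (0*(-7))*(-4))*L(0) = (217 + (0*(-7))*(-4))*0 = (217 + 0*(-4))*0 = (217 + 0)*0 = 217*0 = 0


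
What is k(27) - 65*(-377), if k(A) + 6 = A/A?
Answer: 24500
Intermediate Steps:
k(A) = -5 (k(A) = -6 + A/A = -6 + 1 = -5)
k(27) - 65*(-377) = -5 - 65*(-377) = -5 - 1*(-24505) = -5 + 24505 = 24500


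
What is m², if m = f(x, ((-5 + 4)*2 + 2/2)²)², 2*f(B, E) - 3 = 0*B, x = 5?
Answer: 81/16 ≈ 5.0625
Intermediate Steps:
f(B, E) = 3/2 (f(B, E) = 3/2 + (0*B)/2 = 3/2 + (½)*0 = 3/2 + 0 = 3/2)
m = 9/4 (m = (3/2)² = 9/4 ≈ 2.2500)
m² = (9/4)² = 81/16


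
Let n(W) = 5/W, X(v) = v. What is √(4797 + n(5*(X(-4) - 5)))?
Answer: 2*√10793/3 ≈ 69.260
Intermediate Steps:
√(4797 + n(5*(X(-4) - 5))) = √(4797 + 5/((5*(-4 - 5)))) = √(4797 + 5/((5*(-9)))) = √(4797 + 5/(-45)) = √(4797 + 5*(-1/45)) = √(4797 - ⅑) = √(43172/9) = 2*√10793/3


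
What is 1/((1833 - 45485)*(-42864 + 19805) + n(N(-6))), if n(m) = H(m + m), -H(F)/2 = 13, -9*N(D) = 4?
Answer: 1/1006571442 ≈ 9.9347e-10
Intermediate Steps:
N(D) = -4/9 (N(D) = -⅑*4 = -4/9)
H(F) = -26 (H(F) = -2*13 = -26)
n(m) = -26
1/((1833 - 45485)*(-42864 + 19805) + n(N(-6))) = 1/((1833 - 45485)*(-42864 + 19805) - 26) = 1/(-43652*(-23059) - 26) = 1/(1006571468 - 26) = 1/1006571442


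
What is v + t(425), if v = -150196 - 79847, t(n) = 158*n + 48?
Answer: -162845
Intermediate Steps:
t(n) = 48 + 158*n
v = -230043
v + t(425) = -230043 + (48 + 158*425) = -230043 + (48 + 67150) = -230043 + 67198 = -162845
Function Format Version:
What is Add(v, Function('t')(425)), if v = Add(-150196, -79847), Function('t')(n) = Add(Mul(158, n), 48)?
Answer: -162845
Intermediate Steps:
Function('t')(n) = Add(48, Mul(158, n))
v = -230043
Add(v, Function('t')(425)) = Add(-230043, Add(48, Mul(158, 425))) = Add(-230043, Add(48, 67150)) = Add(-230043, 67198) = -162845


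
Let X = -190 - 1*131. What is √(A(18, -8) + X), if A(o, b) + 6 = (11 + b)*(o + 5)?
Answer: I*√258 ≈ 16.062*I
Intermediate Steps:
X = -321 (X = -190 - 131 = -321)
A(o, b) = -6 + (5 + o)*(11 + b) (A(o, b) = -6 + (11 + b)*(o + 5) = -6 + (11 + b)*(5 + o) = -6 + (5 + o)*(11 + b))
√(A(18, -8) + X) = √((49 + 5*(-8) + 11*18 - 8*18) - 321) = √((49 - 40 + 198 - 144) - 321) = √(63 - 321) = √(-258) = I*√258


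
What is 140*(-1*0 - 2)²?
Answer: 560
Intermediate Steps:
140*(-1*0 - 2)² = 140*(0 - 2)² = 140*(-2)² = 140*4 = 560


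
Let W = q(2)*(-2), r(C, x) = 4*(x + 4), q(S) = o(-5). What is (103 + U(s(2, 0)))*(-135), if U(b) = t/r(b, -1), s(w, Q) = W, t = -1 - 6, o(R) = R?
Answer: -55305/4 ≈ -13826.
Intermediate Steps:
q(S) = -5
r(C, x) = 16 + 4*x (r(C, x) = 4*(4 + x) = 16 + 4*x)
W = 10 (W = -5*(-2) = 10)
t = -7
s(w, Q) = 10
U(b) = -7/12 (U(b) = -7/(16 + 4*(-1)) = -7/(16 - 4) = -7/12)
(103 + U(s(2, 0)))*(-135) = (103 - 7/12)*(-135) = (1229/12)*(-135) = -55305/4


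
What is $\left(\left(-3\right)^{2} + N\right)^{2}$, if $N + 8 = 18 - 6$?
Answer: $169$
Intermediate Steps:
$N = 4$ ($N = -8 + \left(18 - 6\right) = -8 + 12 = 4$)
$\left(\left(-3\right)^{2} + N\right)^{2} = \left(\left(-3\right)^{2} + 4\right)^{2} = \left(9 + 4\right)^{2} = 13^{2} = 169$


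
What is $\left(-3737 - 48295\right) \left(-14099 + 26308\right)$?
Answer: $-635258688$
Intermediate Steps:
$\left(-3737 - 48295\right) \left(-14099 + 26308\right) = \left(-52032\right) 12209 = -635258688$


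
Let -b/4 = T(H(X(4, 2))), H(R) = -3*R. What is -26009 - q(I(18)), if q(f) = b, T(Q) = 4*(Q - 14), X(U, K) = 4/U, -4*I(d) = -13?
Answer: -26281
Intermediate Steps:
I(d) = 13/4 (I(d) = -¼*(-13) = 13/4)
T(Q) = -56 + 4*Q (T(Q) = 4*(-14 + Q) = -56 + 4*Q)
b = 272 (b = -4*(-56 + 4*(-12/4)) = -4*(-56 + 4*(-3*1)) = -4*(-56 + 4*(-3)) = -4*(-56 - 12) = -4*(-68) = 272)
q(f) = 272
-26009 - q(I(18)) = -26009 - 1*272 = -26009 - 272 = -26281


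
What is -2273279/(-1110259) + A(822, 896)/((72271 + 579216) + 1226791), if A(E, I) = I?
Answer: 2135422362813/1042687527001 ≈ 2.0480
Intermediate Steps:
-2273279/(-1110259) + A(822, 896)/((72271 + 579216) + 1226791) = -2273279/(-1110259) + 896/((72271 + 579216) + 1226791) = -2273279*(-1/1110259) + 896/(651487 + 1226791) = 2273279/1110259 + 896/1878278 = 2273279/1110259 + 896*(1/1878278) = 2273279/1110259 + 448/939139 = 2135422362813/1042687527001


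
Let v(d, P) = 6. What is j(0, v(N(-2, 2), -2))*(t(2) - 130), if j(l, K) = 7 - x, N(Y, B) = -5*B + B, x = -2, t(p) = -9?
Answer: -1251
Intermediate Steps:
N(Y, B) = -4*B
j(l, K) = 9 (j(l, K) = 7 - 1*(-2) = 7 + 2 = 9)
j(0, v(N(-2, 2), -2))*(t(2) - 130) = 9*(-9 - 130) = 9*(-139) = -1251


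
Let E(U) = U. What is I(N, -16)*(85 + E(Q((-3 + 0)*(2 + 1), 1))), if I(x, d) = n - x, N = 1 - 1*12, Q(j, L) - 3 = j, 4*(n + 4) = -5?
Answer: 1817/4 ≈ 454.25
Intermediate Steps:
n = -21/4 (n = -4 + (¼)*(-5) = -4 - 5/4 = -21/4 ≈ -5.2500)
Q(j, L) = 3 + j
N = -11 (N = 1 - 12 = -11)
I(x, d) = -21/4 - x
I(N, -16)*(85 + E(Q((-3 + 0)*(2 + 1), 1))) = (-21/4 - 1*(-11))*(85 + (3 + (-3 + 0)*(2 + 1))) = (-21/4 + 11)*(85 + (3 - 3*3)) = 23*(85 + (3 - 9))/4 = 23*(85 - 6)/4 = (23/4)*79 = 1817/4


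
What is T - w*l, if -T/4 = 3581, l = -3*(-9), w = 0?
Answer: -14324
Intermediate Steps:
l = 27
T = -14324 (T = -4*3581 = -14324)
T - w*l = -14324 - 0*27 = -14324 - 1*0 = -14324 + 0 = -14324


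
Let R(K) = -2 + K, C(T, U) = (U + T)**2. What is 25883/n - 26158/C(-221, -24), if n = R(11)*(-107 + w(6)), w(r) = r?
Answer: -1577404697/54562725 ≈ -28.910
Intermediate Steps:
C(T, U) = (T + U)**2
n = -909 (n = (-2 + 11)*(-107 + 6) = 9*(-101) = -909)
25883/n - 26158/C(-221, -24) = 25883/(-909) - 26158/(-221 - 24)**2 = 25883*(-1/909) - 26158/((-245)**2) = -25883/909 - 26158/60025 = -1577404697/54562725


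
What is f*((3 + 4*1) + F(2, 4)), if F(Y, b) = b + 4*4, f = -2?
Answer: -54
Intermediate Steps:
F(Y, b) = 16 + b (F(Y, b) = b + 16 = 16 + b)
f*((3 + 4*1) + F(2, 4)) = -2*((3 + 4*1) + (16 + 4)) = -2*((3 + 4) + 20) = -2*(7 + 20) = -2*27 = -54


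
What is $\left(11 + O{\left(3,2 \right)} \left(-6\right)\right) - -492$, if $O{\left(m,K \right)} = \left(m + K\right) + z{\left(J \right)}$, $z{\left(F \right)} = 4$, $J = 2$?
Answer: $449$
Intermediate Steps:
$O{\left(m,K \right)} = 4 + K + m$ ($O{\left(m,K \right)} = \left(m + K\right) + 4 = \left(K + m\right) + 4 = 4 + K + m$)
$\left(11 + O{\left(3,2 \right)} \left(-6\right)\right) - -492 = \left(11 + \left(4 + 2 + 3\right) \left(-6\right)\right) - -492 = \left(11 + 9 \left(-6\right)\right) + 492 = \left(11 - 54\right) + 492 = -43 + 492 = 449$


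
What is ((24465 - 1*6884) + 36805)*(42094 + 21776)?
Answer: 3473633820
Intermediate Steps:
((24465 - 1*6884) + 36805)*(42094 + 21776) = ((24465 - 6884) + 36805)*63870 = (17581 + 36805)*63870 = 54386*63870 = 3473633820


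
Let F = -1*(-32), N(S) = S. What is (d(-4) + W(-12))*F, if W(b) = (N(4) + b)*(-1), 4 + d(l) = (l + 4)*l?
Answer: 128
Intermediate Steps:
d(l) = -4 + l*(4 + l) (d(l) = -4 + (l + 4)*l = -4 + (4 + l)*l = -4 + l*(4 + l))
F = 32
W(b) = -4 - b (W(b) = (4 + b)*(-1) = -4 - b)
(d(-4) + W(-12))*F = ((-4 + (-4)² + 4*(-4)) + (-4 - 1*(-12)))*32 = ((-4 + 16 - 16) + (-4 + 12))*32 = (-4 + 8)*32 = 4*32 = 128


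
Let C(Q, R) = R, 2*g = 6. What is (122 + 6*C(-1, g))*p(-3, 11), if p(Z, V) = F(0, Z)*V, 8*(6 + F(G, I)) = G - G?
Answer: -9240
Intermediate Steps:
F(G, I) = -6 (F(G, I) = -6 + (G - G)/8 = -6 + (⅛)*0 = -6 + 0 = -6)
p(Z, V) = -6*V
g = 3 (g = (½)*6 = 3)
(122 + 6*C(-1, g))*p(-3, 11) = (122 + 6*3)*(-6*11) = (122 + 18)*(-66) = 140*(-66) = -9240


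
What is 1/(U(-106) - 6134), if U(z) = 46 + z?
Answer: -1/6194 ≈ -0.00016145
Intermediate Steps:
1/(U(-106) - 6134) = 1/((46 - 106) - 6134) = 1/(-60 - 6134) = 1/(-6194) = -1/6194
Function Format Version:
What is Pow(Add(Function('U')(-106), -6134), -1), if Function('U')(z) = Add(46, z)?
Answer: Rational(-1, 6194) ≈ -0.00016145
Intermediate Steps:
Pow(Add(Function('U')(-106), -6134), -1) = Pow(Add(Add(46, -106), -6134), -1) = Pow(Add(-60, -6134), -1) = Pow(-6194, -1) = Rational(-1, 6194)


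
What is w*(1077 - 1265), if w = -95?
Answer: 17860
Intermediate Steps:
w*(1077 - 1265) = -95*(1077 - 1265) = -95*(-188) = 17860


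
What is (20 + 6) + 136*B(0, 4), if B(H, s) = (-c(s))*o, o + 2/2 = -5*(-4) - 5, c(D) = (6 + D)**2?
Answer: -190374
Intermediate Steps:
o = 14 (o = -1 + (-5*(-4) - 5) = -1 + (20 - 5) = -1 + 15 = 14)
B(H, s) = -14*(6 + s)**2 (B(H, s) = -(6 + s)**2*14 = -14*(6 + s)**2)
(20 + 6) + 136*B(0, 4) = (20 + 6) + 136*(-14*(6 + 4)**2) = 26 + 136*(-14*10**2) = 26 + 136*(-14*100) = 26 + 136*(-1400) = 26 - 190400 = -190374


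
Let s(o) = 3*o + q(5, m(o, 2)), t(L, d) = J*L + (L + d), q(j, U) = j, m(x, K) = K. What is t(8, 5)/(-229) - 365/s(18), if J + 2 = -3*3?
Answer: -79160/13511 ≈ -5.8589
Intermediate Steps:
J = -11 (J = -2 - 3*3 = -2 - 9 = -11)
t(L, d) = d - 10*L (t(L, d) = -11*L + (L + d) = d - 10*L)
s(o) = 5 + 3*o (s(o) = 3*o + 5 = 5 + 3*o)
t(8, 5)/(-229) - 365/s(18) = (5 - 10*8)/(-229) - 365/(5 + 3*18) = (5 - 80)*(-1/229) - 365/(5 + 54) = -75*(-1/229) - 365/59 = 75/229 - 365*1/59 = 75/229 - 365/59 = -79160/13511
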